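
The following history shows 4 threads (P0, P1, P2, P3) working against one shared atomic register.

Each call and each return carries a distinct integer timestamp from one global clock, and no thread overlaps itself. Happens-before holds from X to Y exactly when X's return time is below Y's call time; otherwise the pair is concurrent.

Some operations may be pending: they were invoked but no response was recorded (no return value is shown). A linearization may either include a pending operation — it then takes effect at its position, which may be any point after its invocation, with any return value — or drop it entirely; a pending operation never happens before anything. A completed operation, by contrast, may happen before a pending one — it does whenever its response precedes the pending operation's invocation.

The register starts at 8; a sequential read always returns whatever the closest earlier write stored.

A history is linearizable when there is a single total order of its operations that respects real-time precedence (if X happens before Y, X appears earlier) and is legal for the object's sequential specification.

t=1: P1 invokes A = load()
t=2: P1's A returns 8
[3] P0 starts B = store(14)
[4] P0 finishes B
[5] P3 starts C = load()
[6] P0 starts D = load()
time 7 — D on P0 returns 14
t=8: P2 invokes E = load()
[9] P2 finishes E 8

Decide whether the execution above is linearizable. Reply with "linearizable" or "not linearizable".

cut after 8 events: linearizable; cut after 9 events (E responds, time 9): not linearizable
exactly one order of the 4 completed ops respects real time; the atomic register replay fails
including or dropping the 1 pending operation (C) in any combination fails
e.g. A, B, D, E (pending dropped): illegal at step 4, since E load() → 8 cannot apply there

not linearizable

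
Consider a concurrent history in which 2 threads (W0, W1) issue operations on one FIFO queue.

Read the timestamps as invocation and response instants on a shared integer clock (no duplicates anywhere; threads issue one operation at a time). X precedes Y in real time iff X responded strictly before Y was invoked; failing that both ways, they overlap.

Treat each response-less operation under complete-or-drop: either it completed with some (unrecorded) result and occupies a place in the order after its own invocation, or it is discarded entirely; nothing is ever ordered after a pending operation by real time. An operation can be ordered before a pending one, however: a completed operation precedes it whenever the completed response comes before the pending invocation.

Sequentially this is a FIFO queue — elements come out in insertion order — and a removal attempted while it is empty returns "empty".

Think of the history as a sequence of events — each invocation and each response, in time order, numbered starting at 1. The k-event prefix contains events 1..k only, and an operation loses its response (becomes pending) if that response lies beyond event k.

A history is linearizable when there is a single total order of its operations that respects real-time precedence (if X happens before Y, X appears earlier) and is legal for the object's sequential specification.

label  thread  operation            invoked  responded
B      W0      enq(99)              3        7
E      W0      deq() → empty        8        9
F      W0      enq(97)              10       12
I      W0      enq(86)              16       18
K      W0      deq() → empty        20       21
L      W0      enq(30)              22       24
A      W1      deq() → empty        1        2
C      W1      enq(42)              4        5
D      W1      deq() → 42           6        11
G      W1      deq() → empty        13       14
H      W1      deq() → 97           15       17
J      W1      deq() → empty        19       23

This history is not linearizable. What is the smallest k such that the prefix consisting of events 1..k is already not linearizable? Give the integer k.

9

events 1..8 are linearizable, e.g. via A, B, C:
1. A deq() → empty, leaving queue <>
2. B enq(99), leaving queue <99>
3. C enq(42), leaving queue <99,42>
include event 9 — E responding at 9 — and every candidate order breaks
no escape via the 1 pending operation (D): every completion choice fails
one such order, A, B, C, E (pending dropped), breaks at step 4 where E deq() → empty is illegal
one such order, A, C, B, E (pending dropped), breaks at step 4 where E deq() → empty is illegal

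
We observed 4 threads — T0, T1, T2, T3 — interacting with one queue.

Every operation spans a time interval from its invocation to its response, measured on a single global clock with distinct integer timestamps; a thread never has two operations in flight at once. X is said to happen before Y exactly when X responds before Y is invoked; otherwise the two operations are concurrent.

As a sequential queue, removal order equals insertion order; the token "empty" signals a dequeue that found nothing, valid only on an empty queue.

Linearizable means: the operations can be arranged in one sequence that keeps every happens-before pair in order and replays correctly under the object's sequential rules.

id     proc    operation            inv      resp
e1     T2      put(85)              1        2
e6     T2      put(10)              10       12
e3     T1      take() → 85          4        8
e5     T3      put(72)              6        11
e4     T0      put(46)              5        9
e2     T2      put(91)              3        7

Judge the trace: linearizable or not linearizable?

a witness: e1, e2, e3, e4, e5, e6
1. e1 put(85), leaving queue <85>
2. e2 put(91), leaving queue <85,91>
3. e3 take() → 85, leaving queue <91>
4. e4 put(46), leaving queue <91,46>
5. e5 put(72), leaving queue <91,46,72>
6. e6 put(10), leaving queue <91,46,72,10>

linearizable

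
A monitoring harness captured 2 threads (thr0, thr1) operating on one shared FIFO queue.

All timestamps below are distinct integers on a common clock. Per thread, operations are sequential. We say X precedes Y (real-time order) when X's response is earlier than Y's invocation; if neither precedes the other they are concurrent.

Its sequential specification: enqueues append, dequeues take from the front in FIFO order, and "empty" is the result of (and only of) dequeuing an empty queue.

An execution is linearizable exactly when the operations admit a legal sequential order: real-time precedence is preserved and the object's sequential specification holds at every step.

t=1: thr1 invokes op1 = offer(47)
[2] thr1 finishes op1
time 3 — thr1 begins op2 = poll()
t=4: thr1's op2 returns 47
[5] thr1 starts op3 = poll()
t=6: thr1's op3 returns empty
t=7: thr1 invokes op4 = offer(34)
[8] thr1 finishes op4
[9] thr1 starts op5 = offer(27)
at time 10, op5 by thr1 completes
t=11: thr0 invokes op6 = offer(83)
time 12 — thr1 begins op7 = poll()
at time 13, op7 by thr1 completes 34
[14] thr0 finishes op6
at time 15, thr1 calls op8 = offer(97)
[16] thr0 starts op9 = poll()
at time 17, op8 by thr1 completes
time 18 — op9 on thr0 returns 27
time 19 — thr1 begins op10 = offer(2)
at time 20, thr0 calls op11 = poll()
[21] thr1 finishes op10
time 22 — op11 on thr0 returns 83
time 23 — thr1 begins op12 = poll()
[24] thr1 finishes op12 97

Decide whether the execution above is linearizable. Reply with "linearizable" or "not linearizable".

witness order: op1, op2, op3, op4, op5, op6, op7, op8, op9, op10, op11, op12
step 1: op1 offer(47) — queue <47>
step 2: op2 poll() → 47 — queue <>
step 3: op3 poll() → empty — queue <>
step 4: op4 offer(34) — queue <34>
step 5: op5 offer(27) — queue <34,27>
step 6: op6 offer(83) — queue <34,27,83>
step 7: op7 poll() → 34 — queue <27,83>
step 8: op8 offer(97) — queue <27,83,97>
step 9: op9 poll() → 27 — queue <83,97>
step 10: op10 offer(2) — queue <83,97,2>
step 11: op11 poll() → 83 — queue <97,2>
step 12: op12 poll() → 97 — queue <2>

linearizable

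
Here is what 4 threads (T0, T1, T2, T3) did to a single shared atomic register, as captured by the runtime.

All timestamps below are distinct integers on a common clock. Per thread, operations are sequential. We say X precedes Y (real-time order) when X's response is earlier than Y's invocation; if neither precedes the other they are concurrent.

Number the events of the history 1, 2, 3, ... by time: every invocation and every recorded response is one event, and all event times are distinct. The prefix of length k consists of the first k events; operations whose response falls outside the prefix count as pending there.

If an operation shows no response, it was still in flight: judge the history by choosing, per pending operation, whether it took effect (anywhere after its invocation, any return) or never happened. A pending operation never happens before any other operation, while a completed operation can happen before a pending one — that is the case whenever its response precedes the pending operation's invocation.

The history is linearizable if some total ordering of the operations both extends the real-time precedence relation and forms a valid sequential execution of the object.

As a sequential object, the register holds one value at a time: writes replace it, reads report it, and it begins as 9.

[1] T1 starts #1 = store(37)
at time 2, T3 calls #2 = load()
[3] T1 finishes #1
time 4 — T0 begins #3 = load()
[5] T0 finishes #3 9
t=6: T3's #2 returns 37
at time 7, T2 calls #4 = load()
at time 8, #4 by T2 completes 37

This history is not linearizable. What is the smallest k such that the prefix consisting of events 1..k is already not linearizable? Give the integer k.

5

one valid order for events 1..4 is #1:
step 1: #1 store(37) — value 37
once event 5 joins (#3's response, time 5), exhaustive search finds no witness
including or dropping the 1 pending operation (#2) in any combination fails
for example #1, #3 (pending dropped) fails at step 2: #3 load() → 9 is not legal there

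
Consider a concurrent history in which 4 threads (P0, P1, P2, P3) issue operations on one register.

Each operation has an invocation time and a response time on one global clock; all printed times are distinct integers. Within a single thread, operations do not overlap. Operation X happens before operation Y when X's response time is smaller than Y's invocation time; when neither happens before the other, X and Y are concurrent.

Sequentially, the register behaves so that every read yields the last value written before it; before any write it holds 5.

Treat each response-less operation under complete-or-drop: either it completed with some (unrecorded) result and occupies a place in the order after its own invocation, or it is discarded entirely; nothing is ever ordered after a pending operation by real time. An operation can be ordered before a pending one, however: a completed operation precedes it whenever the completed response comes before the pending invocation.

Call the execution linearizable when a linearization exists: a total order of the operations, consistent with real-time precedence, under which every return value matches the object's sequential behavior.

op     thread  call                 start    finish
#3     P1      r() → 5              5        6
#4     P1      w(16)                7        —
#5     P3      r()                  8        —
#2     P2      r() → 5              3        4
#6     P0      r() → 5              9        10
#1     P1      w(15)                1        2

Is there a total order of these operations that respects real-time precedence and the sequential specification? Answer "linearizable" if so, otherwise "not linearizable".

cut after 3 events: linearizable; cut after 4 events (#2 responds, time 4): not linearizable
one real-time candidate order over the 2 completed operations — the register replay rejects it
e.g. #1, #2: illegal at step 2, since #2 r() → 5 cannot apply there

not linearizable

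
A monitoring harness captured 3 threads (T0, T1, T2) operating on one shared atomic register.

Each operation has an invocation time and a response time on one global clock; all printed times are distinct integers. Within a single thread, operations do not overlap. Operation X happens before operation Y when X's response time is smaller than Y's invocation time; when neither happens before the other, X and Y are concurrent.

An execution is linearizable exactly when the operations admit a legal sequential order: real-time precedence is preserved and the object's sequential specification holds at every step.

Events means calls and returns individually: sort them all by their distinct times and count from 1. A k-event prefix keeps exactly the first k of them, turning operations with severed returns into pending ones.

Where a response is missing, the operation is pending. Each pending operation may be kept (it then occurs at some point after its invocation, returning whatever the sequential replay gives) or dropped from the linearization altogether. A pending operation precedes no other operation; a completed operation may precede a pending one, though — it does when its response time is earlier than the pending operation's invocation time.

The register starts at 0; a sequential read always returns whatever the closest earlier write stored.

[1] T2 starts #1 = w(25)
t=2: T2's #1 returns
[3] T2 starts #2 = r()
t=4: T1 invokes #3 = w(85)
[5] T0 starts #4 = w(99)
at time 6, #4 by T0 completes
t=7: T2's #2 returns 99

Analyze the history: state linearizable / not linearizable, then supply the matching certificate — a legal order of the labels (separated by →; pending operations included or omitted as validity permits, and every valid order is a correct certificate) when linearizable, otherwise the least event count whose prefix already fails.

after step 1 (#1 w(25)): value 25
after step 2 (#3 w(85) (pending, included)): value 85
after step 3 (#4 w(99)): value 99
after step 4 (#2 r() → 99): value 99

linearizable — witness: #1 → #3 → #4 → #2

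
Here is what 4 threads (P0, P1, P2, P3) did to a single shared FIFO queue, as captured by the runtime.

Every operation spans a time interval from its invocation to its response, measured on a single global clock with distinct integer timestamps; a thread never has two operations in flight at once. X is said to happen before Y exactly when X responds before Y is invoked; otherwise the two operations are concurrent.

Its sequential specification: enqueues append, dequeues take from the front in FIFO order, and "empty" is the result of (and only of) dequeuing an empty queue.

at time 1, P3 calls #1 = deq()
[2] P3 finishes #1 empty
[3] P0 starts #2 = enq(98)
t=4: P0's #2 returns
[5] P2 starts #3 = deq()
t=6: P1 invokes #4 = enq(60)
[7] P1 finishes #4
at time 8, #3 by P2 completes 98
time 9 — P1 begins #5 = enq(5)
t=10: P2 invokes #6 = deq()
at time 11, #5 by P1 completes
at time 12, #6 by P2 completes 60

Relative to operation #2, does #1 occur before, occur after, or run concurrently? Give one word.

#1 spans [1,2], #2 spans [3,4]
resp(#1)=2 < inv(#2)=3

before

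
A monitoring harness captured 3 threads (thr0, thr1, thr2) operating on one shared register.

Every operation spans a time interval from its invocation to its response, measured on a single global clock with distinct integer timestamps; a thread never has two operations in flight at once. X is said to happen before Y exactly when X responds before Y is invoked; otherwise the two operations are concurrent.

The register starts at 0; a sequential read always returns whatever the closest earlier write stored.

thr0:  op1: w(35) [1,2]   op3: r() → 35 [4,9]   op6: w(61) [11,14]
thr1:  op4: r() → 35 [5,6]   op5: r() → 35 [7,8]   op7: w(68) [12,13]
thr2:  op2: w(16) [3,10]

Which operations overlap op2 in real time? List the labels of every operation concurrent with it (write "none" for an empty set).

concurrent with op2 ([3,10]): every op whose interval crosses 3..10
op1 [1,2]: before
op3 [4,9]: concurrent
op4 [5,6]: concurrent
op5 [7,8]: concurrent
op6 [11,14]: after
op7 [12,13]: after

op3, op4, op5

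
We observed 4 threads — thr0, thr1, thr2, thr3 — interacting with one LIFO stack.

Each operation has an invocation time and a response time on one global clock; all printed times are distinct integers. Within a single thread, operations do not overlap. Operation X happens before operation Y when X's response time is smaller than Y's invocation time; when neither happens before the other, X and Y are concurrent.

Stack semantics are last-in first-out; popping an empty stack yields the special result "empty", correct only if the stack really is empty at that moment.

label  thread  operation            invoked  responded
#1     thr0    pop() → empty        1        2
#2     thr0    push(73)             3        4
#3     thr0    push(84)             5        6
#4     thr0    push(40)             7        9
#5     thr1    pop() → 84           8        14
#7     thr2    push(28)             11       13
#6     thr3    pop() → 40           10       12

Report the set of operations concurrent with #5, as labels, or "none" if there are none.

#5 spans [8,14]: anything still running between times 8 and 14 counts as concurrent
#1 [1,2]: before
#2 [3,4]: before
#3 [5,6]: before
#4 [7,9]: concurrent
#6 [10,12]: concurrent
#7 [11,13]: concurrent

#4, #6, #7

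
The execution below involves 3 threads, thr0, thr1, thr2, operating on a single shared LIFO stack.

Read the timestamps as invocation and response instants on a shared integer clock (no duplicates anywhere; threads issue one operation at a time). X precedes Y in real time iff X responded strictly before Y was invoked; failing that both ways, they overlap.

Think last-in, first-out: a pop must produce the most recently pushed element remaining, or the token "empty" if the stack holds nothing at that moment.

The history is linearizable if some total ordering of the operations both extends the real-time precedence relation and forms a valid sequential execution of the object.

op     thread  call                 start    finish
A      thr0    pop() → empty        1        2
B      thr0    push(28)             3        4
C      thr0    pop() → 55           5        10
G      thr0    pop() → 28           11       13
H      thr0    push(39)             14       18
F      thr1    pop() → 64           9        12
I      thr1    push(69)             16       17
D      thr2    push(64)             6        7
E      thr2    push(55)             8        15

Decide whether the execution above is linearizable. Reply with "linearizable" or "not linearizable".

a witness: A, B, D, E, C, F, G, H, I
1. A pop() → empty, leaving stack <>
2. B push(28), leaving stack <28>
3. D push(64), leaving stack <28,64>
4. E push(55), leaving stack <28,64,55>
5. C pop() → 55, leaving stack <28,64>
6. F pop() → 64, leaving stack <28>
7. G pop() → 28, leaving stack <>
8. H push(39), leaving stack <39>
9. I push(69), leaving stack <39,69>

linearizable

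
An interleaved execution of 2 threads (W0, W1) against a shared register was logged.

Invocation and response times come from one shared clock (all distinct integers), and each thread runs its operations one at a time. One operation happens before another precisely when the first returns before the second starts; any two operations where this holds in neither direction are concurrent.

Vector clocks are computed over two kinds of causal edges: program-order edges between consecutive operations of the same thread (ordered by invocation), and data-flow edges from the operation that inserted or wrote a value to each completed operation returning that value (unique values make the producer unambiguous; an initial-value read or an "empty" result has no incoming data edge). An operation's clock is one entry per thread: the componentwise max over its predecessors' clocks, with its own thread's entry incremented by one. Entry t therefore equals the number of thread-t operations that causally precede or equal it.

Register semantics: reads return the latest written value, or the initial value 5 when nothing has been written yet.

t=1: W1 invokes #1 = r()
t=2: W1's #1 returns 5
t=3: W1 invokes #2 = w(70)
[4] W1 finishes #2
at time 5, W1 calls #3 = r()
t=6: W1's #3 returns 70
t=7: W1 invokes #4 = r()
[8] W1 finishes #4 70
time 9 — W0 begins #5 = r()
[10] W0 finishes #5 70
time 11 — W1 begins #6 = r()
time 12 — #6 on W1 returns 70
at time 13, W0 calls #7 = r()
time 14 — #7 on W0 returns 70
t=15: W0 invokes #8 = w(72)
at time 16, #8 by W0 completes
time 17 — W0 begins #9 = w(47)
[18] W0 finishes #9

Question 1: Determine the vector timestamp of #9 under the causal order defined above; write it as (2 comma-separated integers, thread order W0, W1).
invoked at 1, #1 has no predecessors; its own W1 bump gives (0, 1)
VC(#2, invoked at 3): max of VC(#1)=(0, 1), then +1 on thread W1 → (0, 2)
VC(#3, invoked at 5): max of VC(#2)=(0, 2), then +1 on thread W1 → (0, 3)
VC(#5, invoked at 9): max of VC(#2)=(0, 2), then +1 on thread W0 → (1, 2)
VC(#4, invoked at 7): max of VC(#2)=(0, 2), VC(#3)=(0, 3), then +1 on thread W1 → (0, 4)
VC(#7, invoked at 13): max of VC(#2)=(0, 2), VC(#5)=(1, 2), then +1 on thread W0 → (2, 2)
VC(#6, invoked at 11): max of VC(#2)=(0, 2), VC(#4)=(0, 4), then +1 on thread W1 → (0, 5)
VC(#8, invoked at 15): max of VC(#7)=(2, 2), then +1 on thread W0 → (3, 2)
VC(#9, invoked at 17): max of VC(#8)=(3, 2), then +1 on thread W0 → (4, 2)
target: VC(#9) = (4, 2)

(4, 2)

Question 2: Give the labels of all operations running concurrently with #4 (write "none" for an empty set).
concurrent with #4 ([7,8]): every op whose interval crosses 7..8
#1 [1,2]: before
#2 [3,4]: before
#3 [5,6]: before
#5 [9,10]: after
#6 [11,12]: after
#7 [13,14]: after
#8 [15,16]: after
#9 [17,18]: after

none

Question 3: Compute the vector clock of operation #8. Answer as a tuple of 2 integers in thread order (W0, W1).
#1, invoked 1, has no incoming edges; only W1's bump applies → (0, 1)
from VC(#1)=(0, 1), #2 (invoked 3) maxes components and bumps W1 → (0, 2)
from VC(#2)=(0, 2), #3 (invoked 5) maxes components and bumps W1 → (0, 3)
from VC(#2)=(0, 2), #5 (invoked 9) maxes components and bumps W0 → (1, 2)
from VC(#2)=(0, 2), VC(#3)=(0, 3), #4 (invoked 7) maxes components and bumps W1 → (0, 4)
from VC(#2)=(0, 2), VC(#5)=(1, 2), #7 (invoked 13) maxes components and bumps W0 → (2, 2)
from VC(#2)=(0, 2), VC(#4)=(0, 4), #6 (invoked 11) maxes components and bumps W1 → (0, 5)
from VC(#7)=(2, 2), #8 (invoked 15) maxes components and bumps W0 → (3, 2)
from VC(#8)=(3, 2), #9 (invoked 17) maxes components and bumps W0 → (4, 2)
target: VC(#8) = (3, 2)

(3, 2)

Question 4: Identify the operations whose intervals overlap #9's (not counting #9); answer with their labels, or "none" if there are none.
#9 spans [17,18]; an op avoiding the whole window 17..18 is ordered, any other is concurrent
#1 [1,2]: before
#2 [3,4]: before
#3 [5,6]: before
#4 [7,8]: before
#5 [9,10]: before
#6 [11,12]: before
#7 [13,14]: before
#8 [15,16]: before

none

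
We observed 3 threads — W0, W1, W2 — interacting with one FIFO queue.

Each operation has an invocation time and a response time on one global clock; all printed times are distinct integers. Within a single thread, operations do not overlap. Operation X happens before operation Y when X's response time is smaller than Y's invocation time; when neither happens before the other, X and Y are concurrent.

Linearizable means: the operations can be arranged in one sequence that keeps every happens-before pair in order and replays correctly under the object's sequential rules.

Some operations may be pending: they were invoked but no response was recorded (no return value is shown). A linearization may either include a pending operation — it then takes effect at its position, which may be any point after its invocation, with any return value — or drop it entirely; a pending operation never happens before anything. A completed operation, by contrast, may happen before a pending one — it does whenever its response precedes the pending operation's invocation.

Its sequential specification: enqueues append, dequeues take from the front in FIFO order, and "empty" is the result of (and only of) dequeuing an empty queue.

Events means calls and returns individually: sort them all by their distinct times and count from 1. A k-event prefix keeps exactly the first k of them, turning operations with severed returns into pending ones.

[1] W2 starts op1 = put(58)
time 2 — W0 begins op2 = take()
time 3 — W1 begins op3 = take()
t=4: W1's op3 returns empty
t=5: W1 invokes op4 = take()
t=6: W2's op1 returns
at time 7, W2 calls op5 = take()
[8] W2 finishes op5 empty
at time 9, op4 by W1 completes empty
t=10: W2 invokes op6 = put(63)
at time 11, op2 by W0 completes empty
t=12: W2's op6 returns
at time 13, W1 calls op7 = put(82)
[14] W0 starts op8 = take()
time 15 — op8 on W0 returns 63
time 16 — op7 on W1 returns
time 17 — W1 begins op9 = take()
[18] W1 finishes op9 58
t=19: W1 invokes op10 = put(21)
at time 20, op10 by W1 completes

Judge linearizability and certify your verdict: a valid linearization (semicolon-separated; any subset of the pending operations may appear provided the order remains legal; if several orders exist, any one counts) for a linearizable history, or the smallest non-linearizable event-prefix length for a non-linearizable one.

prefix check: 1..10 passes, 1..11 fails once op2's time-11 response joins
25 orders of the 5 completed FIFO queue ops respect real time; none is legal
completion choices over the 1 pending operation (op6) were checked; none helps
for example op1, op2, op3, op4, op5 (pending dropped) fails at step 2: op2 take() → empty is not legal there
for example op1, op2, op3, op5, op4 (pending dropped) fails at step 2: op2 take() → empty is not legal there

not linearizable — minimal violating prefix: 11 events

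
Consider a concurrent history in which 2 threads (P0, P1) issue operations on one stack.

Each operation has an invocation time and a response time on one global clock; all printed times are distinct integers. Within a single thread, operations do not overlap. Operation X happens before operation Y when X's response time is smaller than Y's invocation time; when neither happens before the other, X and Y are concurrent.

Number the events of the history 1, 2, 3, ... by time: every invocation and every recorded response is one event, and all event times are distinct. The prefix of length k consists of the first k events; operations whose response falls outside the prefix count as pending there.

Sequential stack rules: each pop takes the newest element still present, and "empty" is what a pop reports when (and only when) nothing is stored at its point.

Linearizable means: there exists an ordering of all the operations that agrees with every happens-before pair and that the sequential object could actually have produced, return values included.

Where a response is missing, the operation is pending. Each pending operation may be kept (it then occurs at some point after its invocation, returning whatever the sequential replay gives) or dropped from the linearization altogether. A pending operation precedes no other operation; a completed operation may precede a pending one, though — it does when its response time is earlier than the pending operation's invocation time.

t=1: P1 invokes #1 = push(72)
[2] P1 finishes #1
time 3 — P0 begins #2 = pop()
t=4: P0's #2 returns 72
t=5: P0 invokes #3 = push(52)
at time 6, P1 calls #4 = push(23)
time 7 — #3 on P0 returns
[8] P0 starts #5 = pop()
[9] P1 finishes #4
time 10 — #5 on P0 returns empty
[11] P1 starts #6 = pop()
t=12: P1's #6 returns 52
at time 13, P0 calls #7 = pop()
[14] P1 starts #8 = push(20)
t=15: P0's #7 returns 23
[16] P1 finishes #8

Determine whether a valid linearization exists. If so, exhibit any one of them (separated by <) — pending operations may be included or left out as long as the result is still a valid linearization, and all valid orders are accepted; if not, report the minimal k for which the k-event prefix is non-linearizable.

the violation lands at event 10, #5's response at time 10: events 1..9 linearize, events 1..10 do not
5 completed operations, 3 real-time-consistent orders — every stack replay fails
e.g. #1, #2, #3, #4, #5: illegal at step 5, since #5 pop() → empty cannot apply there
e.g. #1, #2, #3, #5, #4: illegal at step 4, since #5 pop() → empty cannot apply there

not linearizable — minimal violating prefix: 10 events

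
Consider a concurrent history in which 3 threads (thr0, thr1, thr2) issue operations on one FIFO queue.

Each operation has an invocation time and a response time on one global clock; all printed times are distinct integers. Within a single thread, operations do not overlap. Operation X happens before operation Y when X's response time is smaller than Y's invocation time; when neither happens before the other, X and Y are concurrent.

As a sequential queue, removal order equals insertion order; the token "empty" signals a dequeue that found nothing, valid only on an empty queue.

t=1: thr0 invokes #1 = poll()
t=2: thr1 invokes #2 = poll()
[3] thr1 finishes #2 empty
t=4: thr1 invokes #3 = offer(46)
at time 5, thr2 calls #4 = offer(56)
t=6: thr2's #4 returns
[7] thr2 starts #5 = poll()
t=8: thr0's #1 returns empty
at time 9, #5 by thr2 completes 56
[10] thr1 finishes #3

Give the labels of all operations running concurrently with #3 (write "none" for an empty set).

concurrent with #3 ([4,10]): every op whose interval crosses 4..10
#1 [1,8]: concurrent
#2 [2,3]: before
#4 [5,6]: concurrent
#5 [7,9]: concurrent

#1, #4, #5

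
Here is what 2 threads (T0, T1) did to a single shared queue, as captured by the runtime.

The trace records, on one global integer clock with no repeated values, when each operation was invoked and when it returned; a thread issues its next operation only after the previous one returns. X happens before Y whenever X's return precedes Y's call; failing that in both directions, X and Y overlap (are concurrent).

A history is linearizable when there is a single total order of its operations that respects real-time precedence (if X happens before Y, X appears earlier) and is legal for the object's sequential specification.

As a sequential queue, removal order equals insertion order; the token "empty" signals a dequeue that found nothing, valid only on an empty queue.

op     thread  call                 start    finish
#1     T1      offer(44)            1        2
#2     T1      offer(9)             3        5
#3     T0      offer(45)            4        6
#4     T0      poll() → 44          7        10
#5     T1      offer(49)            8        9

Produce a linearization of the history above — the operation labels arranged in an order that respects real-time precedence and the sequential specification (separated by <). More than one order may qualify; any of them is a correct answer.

#1 < #2 < #3 < #4 < #5

after step 1 (#1 offer(44)): queue <44>
after step 2 (#2 offer(9)): queue <44,9>
after step 3 (#3 offer(45)): queue <44,9,45>
after step 4 (#4 poll() → 44): queue <9,45>
after step 5 (#5 offer(49)): queue <9,45,49>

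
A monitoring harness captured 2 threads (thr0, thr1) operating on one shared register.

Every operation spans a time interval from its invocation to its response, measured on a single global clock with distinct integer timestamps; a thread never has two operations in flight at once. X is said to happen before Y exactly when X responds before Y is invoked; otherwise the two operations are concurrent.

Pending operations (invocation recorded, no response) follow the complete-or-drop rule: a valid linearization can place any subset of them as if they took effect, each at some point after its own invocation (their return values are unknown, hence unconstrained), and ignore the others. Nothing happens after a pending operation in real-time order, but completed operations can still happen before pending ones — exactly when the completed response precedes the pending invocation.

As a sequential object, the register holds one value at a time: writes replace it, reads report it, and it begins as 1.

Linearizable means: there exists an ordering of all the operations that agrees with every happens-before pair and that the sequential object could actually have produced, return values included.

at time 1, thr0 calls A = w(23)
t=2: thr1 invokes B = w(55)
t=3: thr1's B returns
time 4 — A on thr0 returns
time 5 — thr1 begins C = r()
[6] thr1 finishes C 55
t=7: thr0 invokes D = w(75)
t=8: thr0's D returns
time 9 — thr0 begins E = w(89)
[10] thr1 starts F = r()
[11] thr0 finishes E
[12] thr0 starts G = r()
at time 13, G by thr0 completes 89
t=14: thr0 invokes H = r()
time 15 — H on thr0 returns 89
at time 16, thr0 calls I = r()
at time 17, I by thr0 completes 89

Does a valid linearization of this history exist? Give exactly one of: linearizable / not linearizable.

linearizable

a witness: A, B, C, D, E, F, G, H, I
after step 1 (A w(23)): value 23
after step 2 (B w(55)): value 55
after step 3 (C r() → 55): value 55
after step 4 (D w(75)): value 75
after step 5 (E w(89)): value 89
after step 6 (F r() (pending, included)): value 89
after step 7 (G r() → 89): value 89
after step 8 (H r() → 89): value 89
after step 9 (I r() → 89): value 89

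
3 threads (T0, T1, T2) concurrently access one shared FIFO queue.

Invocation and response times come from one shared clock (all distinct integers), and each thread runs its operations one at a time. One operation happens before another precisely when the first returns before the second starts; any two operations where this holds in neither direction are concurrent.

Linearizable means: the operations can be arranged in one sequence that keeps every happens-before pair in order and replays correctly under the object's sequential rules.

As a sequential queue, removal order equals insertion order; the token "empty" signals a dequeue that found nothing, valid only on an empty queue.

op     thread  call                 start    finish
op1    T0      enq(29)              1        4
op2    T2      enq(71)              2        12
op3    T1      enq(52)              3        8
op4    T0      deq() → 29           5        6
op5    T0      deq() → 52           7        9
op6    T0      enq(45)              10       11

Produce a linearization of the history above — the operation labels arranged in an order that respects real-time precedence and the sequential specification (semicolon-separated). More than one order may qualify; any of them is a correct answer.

1. op1 enq(29), leaving queue <29>
2. op3 enq(52), leaving queue <29,52>
3. op2 enq(71), leaving queue <29,52,71>
4. op4 deq() → 29, leaving queue <52,71>
5. op5 deq() → 52, leaving queue <71>
6. op6 enq(45), leaving queue <71,45>

op1; op3; op2; op4; op5; op6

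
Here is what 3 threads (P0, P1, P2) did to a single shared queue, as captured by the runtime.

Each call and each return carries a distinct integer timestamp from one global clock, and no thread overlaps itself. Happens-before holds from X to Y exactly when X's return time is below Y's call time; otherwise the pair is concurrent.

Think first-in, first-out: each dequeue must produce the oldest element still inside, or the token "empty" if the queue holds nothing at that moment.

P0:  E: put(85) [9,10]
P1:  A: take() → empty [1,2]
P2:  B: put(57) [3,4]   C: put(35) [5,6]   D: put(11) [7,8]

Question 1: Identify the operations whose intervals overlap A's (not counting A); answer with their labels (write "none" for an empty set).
Answer: none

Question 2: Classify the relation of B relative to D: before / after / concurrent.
Answer: before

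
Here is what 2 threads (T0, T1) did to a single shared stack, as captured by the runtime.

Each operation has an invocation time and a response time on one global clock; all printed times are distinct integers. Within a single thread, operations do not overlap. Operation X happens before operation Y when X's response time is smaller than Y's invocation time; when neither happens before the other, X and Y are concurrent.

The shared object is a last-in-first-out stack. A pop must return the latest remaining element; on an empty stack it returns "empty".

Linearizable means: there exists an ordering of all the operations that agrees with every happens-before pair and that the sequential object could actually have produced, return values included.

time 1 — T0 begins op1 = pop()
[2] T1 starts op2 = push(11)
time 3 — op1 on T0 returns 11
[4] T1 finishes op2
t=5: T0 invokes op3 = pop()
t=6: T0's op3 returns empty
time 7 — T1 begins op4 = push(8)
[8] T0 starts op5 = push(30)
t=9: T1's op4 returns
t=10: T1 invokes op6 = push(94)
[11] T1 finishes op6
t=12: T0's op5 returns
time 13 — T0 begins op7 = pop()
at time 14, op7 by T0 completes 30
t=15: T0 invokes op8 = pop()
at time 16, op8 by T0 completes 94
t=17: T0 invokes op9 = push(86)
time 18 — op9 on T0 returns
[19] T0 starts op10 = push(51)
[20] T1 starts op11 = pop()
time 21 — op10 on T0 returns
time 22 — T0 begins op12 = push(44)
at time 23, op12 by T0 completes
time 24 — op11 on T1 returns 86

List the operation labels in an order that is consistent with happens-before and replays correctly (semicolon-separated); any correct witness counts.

step 1: op2 push(11) — stack <11>
step 2: op1 pop() → 11 — stack <>
step 3: op3 pop() → empty — stack <>
step 4: op4 push(8) — stack <8>
step 5: op6 push(94) — stack <8,94>
step 6: op5 push(30) — stack <8,94,30>
step 7: op7 pop() → 30 — stack <8,94>
step 8: op8 pop() → 94 — stack <8>
step 9: op9 push(86) — stack <8,86>
step 10: op11 pop() → 86 — stack <8>
step 11: op10 push(51) — stack <8,51>
step 12: op12 push(44) — stack <8,51,44>

op2; op1; op3; op4; op6; op5; op7; op8; op9; op11; op10; op12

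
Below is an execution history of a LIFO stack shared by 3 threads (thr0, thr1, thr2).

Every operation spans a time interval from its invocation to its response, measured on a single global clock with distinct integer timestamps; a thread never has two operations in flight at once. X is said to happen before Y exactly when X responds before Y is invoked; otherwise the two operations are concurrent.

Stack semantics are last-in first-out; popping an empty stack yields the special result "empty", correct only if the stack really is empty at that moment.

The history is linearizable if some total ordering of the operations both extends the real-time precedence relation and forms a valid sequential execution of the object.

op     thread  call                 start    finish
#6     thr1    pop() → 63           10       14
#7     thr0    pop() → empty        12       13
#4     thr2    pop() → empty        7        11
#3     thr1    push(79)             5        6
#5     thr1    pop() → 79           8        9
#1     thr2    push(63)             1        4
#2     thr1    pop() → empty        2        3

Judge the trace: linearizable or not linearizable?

a witness: #2, #1, #3, #5, #6, #4, #7
step 1: #2 pop() → empty — stack <>
step 2: #1 push(63) — stack <63>
step 3: #3 push(79) — stack <63,79>
step 4: #5 pop() → 79 — stack <63>
step 5: #6 pop() → 63 — stack <>
step 6: #4 pop() → empty — stack <>
step 7: #7 pop() → empty — stack <>

linearizable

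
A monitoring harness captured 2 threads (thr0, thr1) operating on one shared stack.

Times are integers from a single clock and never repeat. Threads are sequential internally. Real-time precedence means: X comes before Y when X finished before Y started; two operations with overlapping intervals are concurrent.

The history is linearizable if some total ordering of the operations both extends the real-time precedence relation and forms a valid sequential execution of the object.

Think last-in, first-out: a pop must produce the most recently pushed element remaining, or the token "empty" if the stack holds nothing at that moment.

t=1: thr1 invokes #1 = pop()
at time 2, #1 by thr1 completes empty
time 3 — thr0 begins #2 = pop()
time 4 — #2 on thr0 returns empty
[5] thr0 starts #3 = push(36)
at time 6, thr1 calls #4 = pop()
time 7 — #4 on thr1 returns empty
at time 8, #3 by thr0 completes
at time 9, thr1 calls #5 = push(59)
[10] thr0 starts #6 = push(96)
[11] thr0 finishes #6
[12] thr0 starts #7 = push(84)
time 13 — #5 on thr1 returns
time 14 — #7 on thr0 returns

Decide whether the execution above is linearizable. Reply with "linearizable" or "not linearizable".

linearizable

one valid linearization: #1, #2, #4, #3, #5, #6, #7
after step 1 (#1 pop() → empty): stack <>
after step 2 (#2 pop() → empty): stack <>
after step 3 (#4 pop() → empty): stack <>
after step 4 (#3 push(36)): stack <36>
after step 5 (#5 push(59)): stack <36,59>
after step 6 (#6 push(96)): stack <36,59,96>
after step 7 (#7 push(84)): stack <36,59,96,84>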